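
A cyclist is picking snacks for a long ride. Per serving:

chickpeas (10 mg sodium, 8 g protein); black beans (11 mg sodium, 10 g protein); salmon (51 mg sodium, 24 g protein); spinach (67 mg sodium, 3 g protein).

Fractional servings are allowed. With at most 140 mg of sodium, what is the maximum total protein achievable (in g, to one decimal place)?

127.3 g

Protein per mg sodium: black beans 0.9091, chickpeas 0.8, salmon 0.4706, spinach 0.04478.
With no serving limits, spend the whole sodium allowance on black beans: 140 mg / 11 mg × 10 g = 127.3 g.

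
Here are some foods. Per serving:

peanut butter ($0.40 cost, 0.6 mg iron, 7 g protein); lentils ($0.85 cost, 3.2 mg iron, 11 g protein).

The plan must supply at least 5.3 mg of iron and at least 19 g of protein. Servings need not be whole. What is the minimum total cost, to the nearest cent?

$1.45

Minimising a linear cost over {iron ≥ 5.3, protein ≥ 19, servings ≥ 0} — the optimum is at a vertex, using one or two foods.
peanut butter only: max(5.3/0.6, 19/7) = 8.833 servings → $3.53.
lentils only: max(5.3/3.2, 19/11) = 1.727 servings → $1.47.
peanut butter + lentils with both tight: 0.1582 servings and 1.627 servings → $1.45.
So the least-cost plan costs $1.45.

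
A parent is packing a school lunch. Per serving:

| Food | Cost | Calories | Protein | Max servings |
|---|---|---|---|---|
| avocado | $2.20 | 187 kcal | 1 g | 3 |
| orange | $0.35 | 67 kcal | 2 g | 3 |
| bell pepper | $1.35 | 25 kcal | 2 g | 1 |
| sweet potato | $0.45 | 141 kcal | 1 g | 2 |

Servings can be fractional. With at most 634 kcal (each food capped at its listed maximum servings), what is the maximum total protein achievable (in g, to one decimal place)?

Protein per kcal: bell pepper 0.08, orange 0.02985, sweet potato 0.007092, avocado 0.005348.
Take 1 serving of bell pepper: uses 25 kcal, +2.0 g protein (running total 2.0 g).
Take 3 servings of orange: uses 201 kcal, +6.0 g protein (running total 8.0 g).
Take 2 servings of sweet potato: uses 282 kcal, +2.0 g protein (running total 10.0 g).
Take 0.6738 servings of avocado: uses 126 kcal, +0.7 g protein (running total 10.7 g).
Greedy by best ratio exhausts the calories allowance optimally: 10.7 g.

10.7 g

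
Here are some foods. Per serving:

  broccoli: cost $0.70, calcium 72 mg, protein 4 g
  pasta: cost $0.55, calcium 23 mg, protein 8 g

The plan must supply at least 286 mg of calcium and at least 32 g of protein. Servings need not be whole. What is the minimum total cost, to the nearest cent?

An LP optimum is at a vertex; with two nutrient constraints at most two foods are used. Check each candidate.
broccoli only: max(286/72, 32/4) = 8 servings → $5.60.
pasta only: max(286/23, 32/8) = 12.43 servings → $6.84.
broccoli + pasta with both tight: 3.207 servings and 2.397 servings → $3.56.
The minimum over all feasible corners is $3.56.

$3.56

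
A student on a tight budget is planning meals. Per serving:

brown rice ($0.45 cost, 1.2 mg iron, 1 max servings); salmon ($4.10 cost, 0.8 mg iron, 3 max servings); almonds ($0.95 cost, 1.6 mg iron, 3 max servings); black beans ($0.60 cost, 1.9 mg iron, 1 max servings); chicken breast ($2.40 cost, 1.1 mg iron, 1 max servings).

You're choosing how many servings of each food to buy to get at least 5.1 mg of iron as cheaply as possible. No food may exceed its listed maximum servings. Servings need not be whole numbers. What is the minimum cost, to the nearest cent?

$2.24

Cost per mg of iron: black beans $0.3158, brown rice $0.3750, almonds $0.5938, chicken breast $2.1818, salmon $5.1250.
Take 1 serving of black beans: +1.9 mg iron for $0.60 (total $0.60, still need 3.2 mg).
Take 1 serving of brown rice: +1.2 mg iron for $0.45 (total $1.05, still need 2.0 mg).
Take 1.25 servings of almonds: +2.0 mg iron for $1.19 (total $2.24, still need 0.0 mg).
Filling from the cheapest source first is optimal under one linear minimum: $2.24.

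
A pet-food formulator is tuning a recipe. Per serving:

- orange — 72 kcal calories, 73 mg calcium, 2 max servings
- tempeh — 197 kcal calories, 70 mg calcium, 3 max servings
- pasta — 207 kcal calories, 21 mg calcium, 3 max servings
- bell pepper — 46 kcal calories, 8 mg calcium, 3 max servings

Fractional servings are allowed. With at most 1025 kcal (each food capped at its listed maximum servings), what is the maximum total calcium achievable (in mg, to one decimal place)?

Calcium per kcal: orange 1.014, tempeh 0.3553, bell pepper 0.1739, pasta 0.1014.
Take 2 servings of orange: uses 144 kcal, +146.0 mg calcium (running total 146.0 mg).
Take 3 servings of tempeh: uses 591 kcal, +210.0 mg calcium (running total 356.0 mg).
Take 3 servings of bell pepper: uses 138 kcal, +24.0 mg calcium (running total 380.0 mg).
Take 0.7343 servings of pasta: uses 152 kcal, +15.4 mg calcium (running total 395.4 mg).
Greedy by best ratio exhausts the calories allowance optimally: 395.4 mg.

395.4 mg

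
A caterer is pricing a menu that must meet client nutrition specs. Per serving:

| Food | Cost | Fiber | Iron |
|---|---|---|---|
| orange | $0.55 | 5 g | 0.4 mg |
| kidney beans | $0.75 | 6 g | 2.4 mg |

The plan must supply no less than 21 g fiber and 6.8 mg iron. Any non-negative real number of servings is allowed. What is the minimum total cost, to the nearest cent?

With two linear requirements the optimum uses one or two foods; enumerate the corners.
orange only: max(21/5, 6.8/0.4) = 17 servings → $9.35.
kidney beans only: max(21/6, 6.8/2.4) = 3.5 servings → $2.62.
orange + kidney beans with both tight: 1 serving and 2.667 servings → $2.55.
The minimum over all feasible corners is $2.55.

$2.55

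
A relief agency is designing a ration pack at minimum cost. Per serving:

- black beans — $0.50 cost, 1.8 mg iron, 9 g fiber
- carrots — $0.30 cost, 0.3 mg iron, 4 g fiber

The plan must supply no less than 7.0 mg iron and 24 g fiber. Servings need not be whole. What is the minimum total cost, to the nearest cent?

$1.94

At the optimum either one food covers both requirements or two foods hit both targets exactly; no other combination can be cheaper.
black beans only: max(7.0/1.8, 24/9) = 3.889 servings → $1.94.
carrots only: max(7.0/0.3, 24/4) = 23.33 servings → $7.00.
black beans + carrots with both targets exact would need a negative amount; discard.
The minimum over all feasible corners is $1.94.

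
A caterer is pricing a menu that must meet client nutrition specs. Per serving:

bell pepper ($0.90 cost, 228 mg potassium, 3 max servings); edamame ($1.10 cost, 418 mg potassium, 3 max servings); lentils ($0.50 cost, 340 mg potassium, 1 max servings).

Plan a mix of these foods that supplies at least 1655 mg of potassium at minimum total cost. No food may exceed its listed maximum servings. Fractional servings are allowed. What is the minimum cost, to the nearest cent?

$4.04

Cost per mg of potassium: lentils $0.0015, edamame $0.0026, bell pepper $0.0039.
Take 1 serving of lentils: +340.0 mg potassium for $0.50 (total $0.50, still need 1315.0 mg).
Take 3 servings of edamame: +1254.0 mg potassium for $3.30 (total $3.80, still need 61.0 mg).
Take 0.2675 servings of bell pepper: +61.0 mg potassium for $0.24 (total $4.04, still need 0.0 mg).
Filling from the cheapest source first is optimal under one linear minimum: $4.04.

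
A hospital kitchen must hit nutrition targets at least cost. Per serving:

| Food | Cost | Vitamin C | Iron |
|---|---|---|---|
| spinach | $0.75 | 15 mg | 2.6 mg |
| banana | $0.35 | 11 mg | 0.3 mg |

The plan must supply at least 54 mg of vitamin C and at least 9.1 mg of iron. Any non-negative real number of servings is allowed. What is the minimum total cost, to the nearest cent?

At the optimum either one food covers both requirements or two foods hit both targets exactly; no other combination can be cheaper.
spinach only: max(54/15, 9.1/2.6) = 3.6 servings → $2.70.
banana only: max(54/11, 9.1/0.3) = 30.33 servings → $10.62.
spinach + banana with both tight: 3.481 servings and 0.1618 servings → $2.67.
Cheapest feasible corner: $2.67.

$2.67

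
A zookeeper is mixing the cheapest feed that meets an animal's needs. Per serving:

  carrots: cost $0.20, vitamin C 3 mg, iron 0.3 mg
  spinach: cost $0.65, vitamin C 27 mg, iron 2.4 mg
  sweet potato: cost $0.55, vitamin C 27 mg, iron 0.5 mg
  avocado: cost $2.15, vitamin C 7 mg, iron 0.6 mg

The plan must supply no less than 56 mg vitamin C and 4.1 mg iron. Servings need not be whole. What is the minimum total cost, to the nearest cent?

$1.30

The cheapest plan sits at a corner of the feasible region — with two constraints it uses at most two foods.
carrots only: max(56/3, 4.1/0.3) = 18.67 servings → $3.73.
spinach only: max(56/27, 4.1/2.4) = 2.074 servings → $1.35.
sweet potato only: max(56/27, 4.1/0.5) = 8.2 servings → $4.51.
avocado only: max(56/7, 4.1/0.6) = 8 servings → $17.20.
carrots + spinach with both targets exact would need a negative amount; discard.
carrots + sweet potato with both tight: 12.53 servings and 0.6818 servings → $2.88.
carrots + avocado with both targets exact would need a negative amount; discard.
spinach + sweet potato with both tight: 1.612 servings and 0.462 servings → $1.30.
spinach + avocado: the both-tight solution has a negative serving — not a feasible corner.
sweet potato + avocado with both tight: 0.3858 servings and 6.512 servings → $14.21.
Cheapest feasible corner: $1.30.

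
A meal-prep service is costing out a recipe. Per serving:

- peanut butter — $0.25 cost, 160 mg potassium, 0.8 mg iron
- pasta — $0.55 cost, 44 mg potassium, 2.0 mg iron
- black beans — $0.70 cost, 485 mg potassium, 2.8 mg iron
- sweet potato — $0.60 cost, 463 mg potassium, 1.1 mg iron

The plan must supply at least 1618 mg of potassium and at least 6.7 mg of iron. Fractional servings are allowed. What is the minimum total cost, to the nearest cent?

The cheapest plan sits at a corner of the feasible region — with two constraints it uses at most two foods.
peanut butter only: max(1618/160, 6.7/0.8) = 10.11 servings → $2.53.
pasta only: max(1618/44, 6.7/2.0) = 36.77 servings → $20.23.
black beans only: max(1618/485, 6.7/2.8) = 3.336 servings → $2.34.
sweet potato only: max(1618/463, 6.7/1.1) = 6.091 servings → $3.65.
peanut butter + pasta: intersection lies outside the first quadrant.
peanut butter + black beans: the both-tight solution has a negative serving — not a feasible corner.
peanut butter + sweet potato with both tight: 6.802 servings and 1.144 servings → $2.39.
pasta + black beans: intersection lies outside the first quadrant.
pasta + sweet potato with both tight: 1.507 servings and 3.351 servings → $2.84.
black beans + sweet potato with both tight: 1.733 servings and 1.679 servings → $2.22.
So the least-cost plan costs $2.22.

$2.22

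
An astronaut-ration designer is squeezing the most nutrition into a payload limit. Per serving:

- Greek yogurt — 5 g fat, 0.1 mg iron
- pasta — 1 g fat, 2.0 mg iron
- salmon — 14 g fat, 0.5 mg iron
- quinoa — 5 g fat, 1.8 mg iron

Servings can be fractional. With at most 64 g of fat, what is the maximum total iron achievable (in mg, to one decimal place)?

128.0 mg

Iron per g fat: pasta 2, quinoa 0.36, salmon 0.03571, Greek yogurt 0.02.
With no serving limits, spend the whole fat allowance on pasta: 64 g / 1 g × 2.0 mg = 128.0 mg.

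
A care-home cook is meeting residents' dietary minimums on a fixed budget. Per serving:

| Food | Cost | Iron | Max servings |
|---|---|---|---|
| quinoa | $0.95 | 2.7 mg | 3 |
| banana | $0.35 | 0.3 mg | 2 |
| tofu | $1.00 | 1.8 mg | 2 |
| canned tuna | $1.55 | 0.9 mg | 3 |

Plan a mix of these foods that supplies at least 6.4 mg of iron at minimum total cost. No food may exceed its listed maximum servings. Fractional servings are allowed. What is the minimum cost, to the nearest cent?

Cost per mg of iron: quinoa $0.3519, tofu $0.5556, banana $1.1667, canned tuna $1.7222.
Take 2.37 servings of quinoa: +6.4 mg iron for $2.25 (total $2.25, still need 0.0 mg).
Greedy by cheapest-per-mg is optimal for a single linear constraint, so the minimum cost is $2.25.

$2.25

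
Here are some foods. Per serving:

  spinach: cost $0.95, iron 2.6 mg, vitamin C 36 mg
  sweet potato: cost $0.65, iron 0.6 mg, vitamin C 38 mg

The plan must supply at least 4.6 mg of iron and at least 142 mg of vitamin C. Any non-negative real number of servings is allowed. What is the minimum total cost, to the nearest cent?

For a min-cost LP with two ≥-constraints, a basic feasible solution has at most two positive variables.
spinach only: max(4.6/2.6, 142/36) = 3.944 servings → $3.75.
sweet potato only: max(4.6/0.6, 142/38) = 7.667 servings → $4.98.
spinach + sweet potato with both tight: 1.161 servings and 2.637 servings → $2.82.
The minimum over all feasible corners is $2.82.

$2.82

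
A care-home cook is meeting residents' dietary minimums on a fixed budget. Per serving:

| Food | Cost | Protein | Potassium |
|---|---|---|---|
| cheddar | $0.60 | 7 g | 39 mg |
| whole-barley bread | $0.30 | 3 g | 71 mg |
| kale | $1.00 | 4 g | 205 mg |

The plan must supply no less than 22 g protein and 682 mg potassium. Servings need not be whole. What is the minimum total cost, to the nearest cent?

$2.88

Check every corner: each single food scaled to meet both minima, and each pair solved so both constraints bind.
cheddar only: max(22/7, 682/39) = 17.49 servings → $10.49.
whole-barley bread only: max(22/3, 682/71) = 9.606 servings → $2.88.
kale only: max(22/4, 682/205) = 5.5 servings → $5.50.
cheddar + whole-barley bread: intersection lies outside the first quadrant.
cheddar + kale with both tight: 1.393 servings and 3.062 servings → $3.90.
whole-barley bread + kale with both tight: 5.384 servings and 1.462 servings → $3.08.
Cheapest feasible corner: $2.88.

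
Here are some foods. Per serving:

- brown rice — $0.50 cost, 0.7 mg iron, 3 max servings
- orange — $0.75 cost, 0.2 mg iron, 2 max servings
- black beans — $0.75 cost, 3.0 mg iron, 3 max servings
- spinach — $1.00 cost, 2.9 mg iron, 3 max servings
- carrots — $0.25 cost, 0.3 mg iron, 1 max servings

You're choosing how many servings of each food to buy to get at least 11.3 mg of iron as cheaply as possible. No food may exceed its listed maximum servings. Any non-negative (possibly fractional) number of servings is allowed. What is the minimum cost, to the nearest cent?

$3.04

Cost per mg of iron: black beans $0.2500, spinach $0.3448, brown rice $0.7143, carrots $0.8333, orange $3.7500.
Take 3 servings of black beans: +9.0 mg iron for $2.25 (total $2.25, still need 2.3 mg).
Take 0.7931 servings of spinach: +2.3 mg iron for $0.79 (total $3.04, still need 0.0 mg).
Greedy by cheapest-per-mg is optimal for a single linear constraint, so the minimum cost is $3.04.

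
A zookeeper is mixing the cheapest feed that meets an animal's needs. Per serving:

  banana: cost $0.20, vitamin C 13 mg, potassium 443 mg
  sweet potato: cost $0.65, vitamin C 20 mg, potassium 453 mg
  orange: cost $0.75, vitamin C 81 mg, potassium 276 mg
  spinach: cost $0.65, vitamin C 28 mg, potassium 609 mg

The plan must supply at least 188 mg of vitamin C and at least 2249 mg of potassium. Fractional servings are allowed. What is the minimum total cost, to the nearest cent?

Check every corner: each single food scaled to meet both minima, and each pair solved so both constraints bind.
banana only: max(188/13, 2249/443) = 14.46 servings → $2.89.
sweet potato only: max(188/20, 2249/453) = 9.4 servings → $6.11.
orange only: max(188/81, 2249/276) = 8.149 servings → $6.11.
spinach only: max(188/28, 2249/609) = 6.714 servings → $4.36.
banana + sweet potato: intersection lies outside the first quadrant.
banana + orange with both tight: 4.034 servings and 1.674 servings → $2.06.
banana + spinach with both targets exact would need a negative amount; discard.
sweet potato + orange with both tight: 4.179 servings and 1.289 servings → $3.68.
sweet potato + spinach: the both-tight solution has a negative serving — not a feasible corner.
orange + spinach with both tight: 1.238 servings and 3.132 servings → $2.96.
The minimum over all feasible corners is $2.06.

$2.06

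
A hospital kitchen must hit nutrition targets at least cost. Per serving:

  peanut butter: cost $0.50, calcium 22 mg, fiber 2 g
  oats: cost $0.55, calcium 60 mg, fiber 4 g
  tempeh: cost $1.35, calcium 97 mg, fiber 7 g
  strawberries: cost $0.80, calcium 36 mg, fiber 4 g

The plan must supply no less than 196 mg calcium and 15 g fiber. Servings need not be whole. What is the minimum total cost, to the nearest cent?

$2.06

Compare the cost at each extreme point of the feasible region.
peanut butter only: max(196/22, 15/2) = 8.909 servings → $4.45.
oats only: max(196/60, 15/4) = 3.75 servings → $2.06.
tempeh only: max(196/97, 15/7) = 2.143 servings → $2.89.
strawberries only: max(196/36, 15/4) = 5.444 servings → $4.36.
peanut butter + oats with both tight: 3.625 servings and 1.938 servings → $2.88.
peanut butter + tempeh with both tight: 2.075 servings and 1.55 servings → $3.13.
peanut butter + strawberries with both targets exact would need a negative amount; discard.
oats + tempeh with both targets exact would need a negative amount; discard.
oats + strawberries with both tight: 2.542 servings and 1.208 servings → $2.36.
tempeh + strawberries with both tight: 1.794 servings and 0.6103 servings → $2.91.
The minimum over all feasible corners is $2.06.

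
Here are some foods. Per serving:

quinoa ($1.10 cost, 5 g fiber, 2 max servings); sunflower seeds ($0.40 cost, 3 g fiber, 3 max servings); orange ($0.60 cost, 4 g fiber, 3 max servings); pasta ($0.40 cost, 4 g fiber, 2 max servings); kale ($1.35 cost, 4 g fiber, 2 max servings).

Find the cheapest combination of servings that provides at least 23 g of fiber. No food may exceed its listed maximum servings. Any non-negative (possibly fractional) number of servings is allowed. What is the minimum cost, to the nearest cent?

Cost per g of fiber: pasta $0.1000, sunflower seeds $0.1333, orange $0.1500, quinoa $0.2200, kale $0.3375.
Take 2 servings of pasta: +8.0 g fiber for $0.80 (total $0.80, still need 15.0 g).
Take 3 servings of sunflower seeds: +9.0 g fiber for $1.20 (total $2.00, still need 6.0 g).
Take 1.5 servings of orange: +6.0 g fiber for $0.90 (total $2.90, still need 0.0 g).
Filling from the cheapest source first is optimal under one linear minimum: $2.90.

$2.90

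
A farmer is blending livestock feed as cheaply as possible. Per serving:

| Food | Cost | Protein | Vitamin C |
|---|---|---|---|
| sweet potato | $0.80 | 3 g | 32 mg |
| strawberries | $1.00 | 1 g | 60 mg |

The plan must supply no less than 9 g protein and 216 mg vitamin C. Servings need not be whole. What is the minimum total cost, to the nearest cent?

At the optimum either one food covers both requirements or two foods hit both targets exactly; no other combination can be cheaper.
sweet potato only: max(9/3, 216/32) = 6.75 servings → $5.40.
strawberries only: max(9/1, 216/60) = 9 servings → $9.00.
sweet potato + strawberries with both tight: 2.189 servings and 2.432 servings → $4.18.
The minimum over all feasible corners is $4.18.

$4.18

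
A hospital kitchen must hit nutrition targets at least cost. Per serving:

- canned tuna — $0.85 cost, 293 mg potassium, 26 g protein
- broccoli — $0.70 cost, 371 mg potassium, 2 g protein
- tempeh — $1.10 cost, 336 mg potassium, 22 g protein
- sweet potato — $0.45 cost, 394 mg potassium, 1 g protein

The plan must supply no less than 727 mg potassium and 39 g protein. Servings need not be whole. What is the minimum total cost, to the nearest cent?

Compare the cost at each extreme point of the feasible region.
canned tuna only: max(727/293, 39/26) = 2.481 servings → $2.11.
broccoli only: max(727/371, 39/2) = 19.5 servings → $13.65.
tempeh only: max(727/336, 39/22) = 2.164 servings → $2.38.
sweet potato only: max(727/394, 39/1) = 39 servings → $17.55.
canned tuna + broccoli with both tight: 1.437 servings and 0.8251 servings → $1.80.
canned tuna + tempeh: the both-tight solution has a negative serving — not a feasible corner.
canned tuna + sweet potato with both tight: 1.471 servings and 0.7512 servings → $1.59.
broccoli + tempeh with both tight: 0.3858 servings and 1.738 servings → $2.18.
broccoli + sweet potato with both targets exact would need a negative amount; discard.
tempeh + sweet potato with both tight: 1.757 servings and 0.3469 servings → $2.09.
The minimum over all feasible corners is $1.59.

$1.59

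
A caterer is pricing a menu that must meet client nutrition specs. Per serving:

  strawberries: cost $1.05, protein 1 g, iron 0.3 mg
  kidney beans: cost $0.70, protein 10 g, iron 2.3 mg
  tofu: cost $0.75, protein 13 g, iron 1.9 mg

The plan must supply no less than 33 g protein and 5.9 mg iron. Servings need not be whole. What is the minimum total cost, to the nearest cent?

The cheapest plan sits at a corner of the feasible region — with two constraints it uses at most two foods.
strawberries only: max(33/1, 5.9/0.3) = 33 servings → $34.65.
kidney beans only: max(33/10, 5.9/2.3) = 3.3 servings → $2.31.
tofu only: max(33/13, 5.9/1.9) = 3.105 servings → $2.33.
strawberries + kidney beans with both targets exact would need a negative amount; discard.
strawberries + tofu with both tight: 7 servings and 2 servings → $8.85.
kidney beans + tofu with both tight: 1.284 servings and 1.55 servings → $2.06.
So the least-cost plan costs $2.06.

$2.06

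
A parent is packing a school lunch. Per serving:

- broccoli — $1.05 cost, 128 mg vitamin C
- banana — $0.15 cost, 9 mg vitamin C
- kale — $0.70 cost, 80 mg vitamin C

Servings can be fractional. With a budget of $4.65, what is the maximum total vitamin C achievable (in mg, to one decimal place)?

566.9 mg

Vitamin C per dollar: broccoli 121.9, kale 114.3, banana 60.
With no serving limits, spend the whole cost allowance on broccoli: $4.65 / $1.05 × 128 mg = 566.9 mg.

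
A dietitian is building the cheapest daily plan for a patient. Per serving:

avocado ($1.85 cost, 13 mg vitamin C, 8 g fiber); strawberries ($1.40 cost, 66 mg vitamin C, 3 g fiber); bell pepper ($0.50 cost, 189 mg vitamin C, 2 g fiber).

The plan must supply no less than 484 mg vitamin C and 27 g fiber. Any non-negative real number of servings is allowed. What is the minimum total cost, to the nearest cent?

$6.33

With two linear requirements the optimum uses one or two foods; enumerate the corners.
avocado only: max(484/13, 27/8) = 37.23 servings → $68.88.
strawberries only: max(484/66, 27/3) = 9 servings → $12.60.
bell pepper only: max(484/189, 27/2) = 13.5 servings → $6.75.
avocado + strawberries with both tight: 0.6748 servings and 7.2 servings → $11.33.
avocado + bell pepper with both tight: 2.783 servings and 2.369 servings → $6.33.
strawberries + bell pepper: the both-tight solution has a negative serving — not a feasible corner.
So the least-cost plan costs $6.33.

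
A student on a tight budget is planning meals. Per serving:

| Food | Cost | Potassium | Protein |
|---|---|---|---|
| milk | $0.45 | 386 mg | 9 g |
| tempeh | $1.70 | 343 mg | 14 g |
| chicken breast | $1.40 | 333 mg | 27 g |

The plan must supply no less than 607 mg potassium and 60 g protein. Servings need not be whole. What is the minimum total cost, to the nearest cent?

$3.00

For a min-cost LP with two ≥-constraints, a basic feasible solution has at most two positive variables.
milk only: max(607/386, 60/9) = 6.667 servings → $3.00.
tempeh only: max(607/343, 60/14) = 4.286 servings → $7.29.
chicken breast only: max(607/333, 60/27) = 2.222 servings → $3.11.
milk + tempeh: the both-tight solution has a negative serving — not a feasible corner.
milk + chicken breast: the both-tight solution has a negative serving — not a feasible corner.
tempeh + chicken breast with both targets exact would need a negative amount; discard.
So the least-cost plan costs $3.00.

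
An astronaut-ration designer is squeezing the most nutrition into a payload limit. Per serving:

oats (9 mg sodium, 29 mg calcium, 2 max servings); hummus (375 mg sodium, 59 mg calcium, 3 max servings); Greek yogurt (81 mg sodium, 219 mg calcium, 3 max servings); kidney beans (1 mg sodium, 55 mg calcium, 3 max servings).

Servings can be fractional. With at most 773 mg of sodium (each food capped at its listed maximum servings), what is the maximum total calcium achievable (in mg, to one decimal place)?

Calcium per mg sodium: kidney beans 55, oats 3.222, Greek yogurt 2.704, hummus 0.1573.
Take 3 servings of kidney beans: uses 3 mg sodium, +165.0 mg calcium (running total 165.0 mg).
Take 2 servings of oats: uses 18 mg sodium, +58.0 mg calcium (running total 223.0 mg).
Take 3 servings of Greek yogurt: uses 243 mg sodium, +657.0 mg calcium (running total 880.0 mg).
Take 1.357 servings of hummus: uses 509 mg sodium, +80.1 mg calcium (running total 960.1 mg).
Greedy by best ratio exhausts the sodium allowance optimally: 960.1 mg.

960.1 mg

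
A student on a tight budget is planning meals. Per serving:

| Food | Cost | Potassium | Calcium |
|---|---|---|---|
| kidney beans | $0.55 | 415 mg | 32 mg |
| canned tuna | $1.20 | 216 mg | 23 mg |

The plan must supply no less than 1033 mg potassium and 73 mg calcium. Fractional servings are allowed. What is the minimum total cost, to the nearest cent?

$1.37

Compare the cost at each extreme point of the feasible region.
kidney beans only: max(1033/415, 73/32) = 2.489 servings → $1.37.
canned tuna only: max(1033/216, 73/23) = 4.782 servings → $5.74.
kidney beans + canned tuna: the both-tight solution has a negative serving — not a feasible corner.
So the least-cost plan costs $1.37.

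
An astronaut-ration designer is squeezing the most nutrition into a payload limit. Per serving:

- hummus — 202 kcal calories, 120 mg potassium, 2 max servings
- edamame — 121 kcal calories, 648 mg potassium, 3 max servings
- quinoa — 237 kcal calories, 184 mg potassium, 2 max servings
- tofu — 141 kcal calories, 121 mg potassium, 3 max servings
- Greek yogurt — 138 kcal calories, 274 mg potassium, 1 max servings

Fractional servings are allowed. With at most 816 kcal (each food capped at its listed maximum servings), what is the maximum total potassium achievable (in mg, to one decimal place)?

Potassium per kcal: edamame 5.355, Greek yogurt 1.986, tofu 0.8582, quinoa 0.7764, hummus 0.5941.
Take 3 servings of edamame: uses 363 kcal, +1944.0 mg potassium (running total 1944.0 mg).
Take 1 serving of Greek yogurt: uses 138 kcal, +274.0 mg potassium (running total 2218.0 mg).
Take 2.234 servings of tofu: uses 315 kcal, +270.3 mg potassium (running total 2488.3 mg).
Greedy by best ratio exhausts the calories allowance optimally: 2488.3 mg.

2488.3 mg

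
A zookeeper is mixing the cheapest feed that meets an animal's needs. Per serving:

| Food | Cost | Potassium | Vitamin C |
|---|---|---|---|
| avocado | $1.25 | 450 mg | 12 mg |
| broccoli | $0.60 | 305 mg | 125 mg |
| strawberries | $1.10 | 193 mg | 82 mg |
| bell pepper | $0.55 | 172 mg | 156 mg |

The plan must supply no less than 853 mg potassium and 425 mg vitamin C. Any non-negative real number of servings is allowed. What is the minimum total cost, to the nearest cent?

For a min-cost LP with two ≥-constraints, a basic feasible solution has at most two positive variables.
avocado only: max(853/450, 425/12) = 35.42 servings → $44.27.
broccoli only: max(853/305, 425/125) = 3.4 servings → $2.04.
strawberries only: max(853/193, 425/82) = 5.183 servings → $5.70.
bell pepper only: max(853/172, 425/156) = 4.959 servings → $2.73.
avocado + broccoli with both targets exact would need a negative amount; discard.
avocado + strawberries: the both-tight solution has a negative serving — not a feasible corner.
avocado + bell pepper with both tight: 0.8801 servings and 2.657 servings → $2.56.
broccoli + strawberries: the both-tight solution has a negative serving — not a feasible corner.
broccoli + bell pepper with both tight: 2.299 servings and 0.8819 servings → $1.86.
strawberries + bell pepper with both tight: 3.747 servings and 0.7547 servings → $4.54.
Cheapest feasible corner: $1.86.

$1.86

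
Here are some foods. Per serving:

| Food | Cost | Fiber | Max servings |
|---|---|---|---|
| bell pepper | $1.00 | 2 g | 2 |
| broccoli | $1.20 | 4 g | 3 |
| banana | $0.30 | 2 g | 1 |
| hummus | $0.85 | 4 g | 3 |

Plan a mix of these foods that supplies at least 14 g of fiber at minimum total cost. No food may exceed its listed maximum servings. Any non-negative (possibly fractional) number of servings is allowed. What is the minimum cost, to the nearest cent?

Cost per g of fiber: banana $0.1500, hummus $0.2125, broccoli $0.3000, bell pepper $0.5000.
Take 1 serving of banana: +2.0 g fiber for $0.30 (total $0.30, still need 12.0 g).
Take 3 servings of hummus: +12.0 g fiber for $2.55 (total $2.85, still need 0.0 g).
Greedy by cheapest-per-g is optimal for a single linear constraint, so the minimum cost is $2.85.

$2.85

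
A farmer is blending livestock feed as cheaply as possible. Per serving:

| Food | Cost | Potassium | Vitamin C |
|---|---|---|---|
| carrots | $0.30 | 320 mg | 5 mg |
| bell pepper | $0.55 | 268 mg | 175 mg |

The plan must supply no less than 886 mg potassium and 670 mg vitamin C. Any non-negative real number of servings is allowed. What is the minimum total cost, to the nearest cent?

$2.11

This is a tiny linear program; its minimum lies at a vertex of the feasible set. List the vertices and price them.
carrots only: max(886/320, 670/5) = 134 servings → $40.20.
bell pepper only: max(886/268, 670/175) = 3.829 servings → $2.11.
carrots + bell pepper: intersection lies outside the first quadrant.
The minimum over all feasible corners is $2.11.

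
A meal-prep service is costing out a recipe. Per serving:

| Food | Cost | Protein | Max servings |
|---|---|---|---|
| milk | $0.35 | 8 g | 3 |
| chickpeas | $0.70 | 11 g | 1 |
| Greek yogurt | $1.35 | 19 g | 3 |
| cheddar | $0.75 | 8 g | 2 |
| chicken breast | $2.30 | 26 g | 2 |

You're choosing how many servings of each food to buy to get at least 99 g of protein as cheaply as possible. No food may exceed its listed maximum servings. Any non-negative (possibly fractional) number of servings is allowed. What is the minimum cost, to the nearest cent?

$6.42

Cost per g of protein: milk $0.0437, chickpeas $0.0636, Greek yogurt $0.0711, chicken breast $0.0885, cheddar $0.0938.
Take 3 servings of milk: +24.0 g protein for $1.05 (total $1.05, still need 75.0 g).
Take 1 serving of chickpeas: +11.0 g protein for $0.70 (total $1.75, still need 64.0 g).
Take 3 servings of Greek yogurt: +57.0 g protein for $4.05 (total $5.80, still need 7.0 g).
Take 0.2692 servings of chicken breast: +7.0 g protein for $0.62 (total $6.42, still need 0.0 g).
Filling from the cheapest source first is optimal under one linear minimum: $6.42.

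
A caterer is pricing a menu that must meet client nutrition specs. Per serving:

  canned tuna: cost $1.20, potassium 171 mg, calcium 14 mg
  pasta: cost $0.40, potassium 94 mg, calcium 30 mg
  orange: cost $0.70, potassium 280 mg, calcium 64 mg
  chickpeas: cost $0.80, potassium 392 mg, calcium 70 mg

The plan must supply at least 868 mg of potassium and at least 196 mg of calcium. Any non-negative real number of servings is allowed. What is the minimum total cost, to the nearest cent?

This is a tiny linear program; its minimum lies at a vertex of the feasible set. List the vertices and price them.
canned tuna only: max(868/171, 196/14) = 14 servings → $16.80.
pasta only: max(868/94, 196/30) = 9.234 servings → $3.69.
orange only: max(868/280, 196/64) = 3.1 servings → $2.17.
chickpeas only: max(868/392, 196/70) = 2.8 servings → $2.24.
canned tuna + pasta with both tight: 1.997 servings and 5.601 servings → $4.64.
canned tuna + orange with both tight: 0.09567 servings and 3.042 servings → $2.24.
canned tuna + chickpeas with both targets exact would need a negative amount; discard.
pasta + orange with both targets exact would need a negative amount; discard.
pasta + chickpeas with both tight: 3.103 servings and 1.47 servings → $2.42.
orange + chickpeas with both tight: 2.929 servings and 0.1224 servings → $2.15.
So the least-cost plan costs $2.15.

$2.15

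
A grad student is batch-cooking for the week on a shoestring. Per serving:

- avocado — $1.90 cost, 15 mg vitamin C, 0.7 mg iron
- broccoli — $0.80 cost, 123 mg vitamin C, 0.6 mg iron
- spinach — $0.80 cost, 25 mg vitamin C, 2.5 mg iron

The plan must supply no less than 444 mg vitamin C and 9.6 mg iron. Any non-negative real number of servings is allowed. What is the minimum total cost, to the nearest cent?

$4.88

avocado only: max(444/15, 9.6/0.7) = 29.6 servings → $56.24.
broccoli only: max(444/123, 9.6/0.6) = 16 servings → $12.80.
spinach only: max(444/25, 9.6/2.5) = 17.76 servings → $14.21.
avocado + broccoli with both tight: 11.86 servings and 2.163 servings → $24.26.
avocado + spinach: the both-tight solution has a negative serving — not a feasible corner.
broccoli + spinach with both tight: 2.974 servings and 3.126 servings → $4.88.
The minimum over all feasible corners is $4.88.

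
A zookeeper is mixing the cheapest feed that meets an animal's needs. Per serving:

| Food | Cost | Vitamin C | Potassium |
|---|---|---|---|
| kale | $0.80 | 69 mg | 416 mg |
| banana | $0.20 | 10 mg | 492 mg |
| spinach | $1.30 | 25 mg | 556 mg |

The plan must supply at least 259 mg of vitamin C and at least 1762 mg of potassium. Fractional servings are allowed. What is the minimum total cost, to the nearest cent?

Minimising a linear cost over {vitamin C ≥ 259, potassium ≥ 1762, servings ≥ 0} — the optimum is at a vertex, using one or two foods.
kale only: max(259/69, 1762/416) = 4.236 servings → $3.39.
banana only: max(259/10, 1762/492) = 25.9 servings → $5.18.
spinach only: max(259/25, 1762/556) = 10.36 servings → $13.47.
kale + banana with both tight: 3.686 servings and 0.4644 servings → $3.04.
kale + spinach with both tight: 3.574 servings and 0.4947 servings → $3.50.
banana + spinach: intersection lies outside the first quadrant.
So the least-cost plan costs $3.04.

$3.04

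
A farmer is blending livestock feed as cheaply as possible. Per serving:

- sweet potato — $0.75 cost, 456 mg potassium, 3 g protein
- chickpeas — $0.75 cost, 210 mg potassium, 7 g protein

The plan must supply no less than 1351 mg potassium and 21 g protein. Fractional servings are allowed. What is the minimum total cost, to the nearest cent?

$3.09

sweet potato only: max(1351/456, 21/3) = 7 servings → $5.25.
chickpeas only: max(1351/210, 21/7) = 6.433 servings → $4.83.
sweet potato + chickpeas with both tight: 1.97 servings and 2.156 servings → $3.09.
So the least-cost plan costs $3.09.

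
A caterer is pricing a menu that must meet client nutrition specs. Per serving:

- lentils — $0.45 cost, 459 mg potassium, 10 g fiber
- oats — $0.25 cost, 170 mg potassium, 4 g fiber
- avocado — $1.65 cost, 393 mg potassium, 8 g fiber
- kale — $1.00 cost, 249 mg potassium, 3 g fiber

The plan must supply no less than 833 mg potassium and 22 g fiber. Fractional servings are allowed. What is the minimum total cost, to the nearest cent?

For a min-cost LP with two ≥-constraints, a basic feasible solution has at most two positive variables.
lentils only: max(833/459, 22/10) = 2.2 servings → $0.99.
oats only: max(833/170, 22/4) = 5.5 servings → $1.38.
avocado only: max(833/393, 22/8) = 2.75 servings → $4.54.
kale only: max(833/249, 22/3) = 7.333 servings → $7.33.
lentils + oats: the both-tight solution has a negative serving — not a feasible corner.
lentils + avocado with both targets exact would need a negative amount; discard.
lentils + kale: the both-tight solution has a negative serving — not a feasible corner.
oats + avocado: intersection lies outside the first quadrant.
oats + kale with both targets exact would need a negative amount; discard.
avocado + kale with both targets exact would need a negative amount; discard.
Cheapest feasible corner: $0.99.

$0.99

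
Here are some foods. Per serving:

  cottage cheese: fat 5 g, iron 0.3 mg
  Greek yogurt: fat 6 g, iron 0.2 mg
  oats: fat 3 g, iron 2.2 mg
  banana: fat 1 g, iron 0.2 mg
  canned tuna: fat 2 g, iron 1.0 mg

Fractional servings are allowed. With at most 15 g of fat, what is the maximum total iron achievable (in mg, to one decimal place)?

Iron per g fat: oats 0.7333, canned tuna 0.5, banana 0.2, cottage cheese 0.06, Greek yogurt 0.03333.
With no serving limits, spend the whole fat allowance on oats: 15 g / 3 g × 2.2 mg = 11.0 mg.

11.0 mg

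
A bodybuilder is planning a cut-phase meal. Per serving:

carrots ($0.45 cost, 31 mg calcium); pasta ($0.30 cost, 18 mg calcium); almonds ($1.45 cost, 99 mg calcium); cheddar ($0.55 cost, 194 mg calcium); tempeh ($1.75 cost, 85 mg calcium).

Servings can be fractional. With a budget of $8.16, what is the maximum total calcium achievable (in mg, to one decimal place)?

Calcium per dollar: cheddar 352.7, carrots 68.89, almonds 68.28, pasta 60, tempeh 48.57.
With no serving limits, spend the whole cost allowance on cheddar: $8.16 / $0.55 × 194 mg = 2878.3 mg.

2878.3 mg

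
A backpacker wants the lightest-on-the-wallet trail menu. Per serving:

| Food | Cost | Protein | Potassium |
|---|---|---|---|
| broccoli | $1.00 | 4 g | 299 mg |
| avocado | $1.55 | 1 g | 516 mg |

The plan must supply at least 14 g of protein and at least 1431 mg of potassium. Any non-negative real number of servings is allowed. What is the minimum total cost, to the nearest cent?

$4.63

The cheapest plan sits at a corner of the feasible region — with two constraints it uses at most two foods.
broccoli only: max(14/4, 1431/299) = 4.786 servings → $4.79.
avocado only: max(14/1, 1431/516) = 14 servings → $21.70.
broccoli + avocado with both tight: 3.282 servings and 0.8714 servings → $4.63.
So the least-cost plan costs $4.63.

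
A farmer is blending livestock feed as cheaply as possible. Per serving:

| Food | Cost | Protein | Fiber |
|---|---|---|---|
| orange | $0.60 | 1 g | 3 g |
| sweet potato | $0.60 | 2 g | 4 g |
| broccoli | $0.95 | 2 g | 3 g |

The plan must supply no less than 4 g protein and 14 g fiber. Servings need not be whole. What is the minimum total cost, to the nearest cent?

Minimising a linear cost over {protein ≥ 4, fiber ≥ 14, servings ≥ 0} — the optimum is at a vertex, using one or two foods.
orange only: max(4/1, 14/3) = 4.667 servings → $2.80.
sweet potato only: max(4/2, 14/4) = 3.5 servings → $2.10.
broccoli only: max(4/2, 14/3) = 4.667 servings → $4.43.
orange + sweet potato: intersection lies outside the first quadrant.
orange + broccoli with both targets exact would need a negative amount; discard.
sweet potato + broccoli: intersection lies outside the first quadrant.
The minimum over all feasible corners is $2.10.

$2.10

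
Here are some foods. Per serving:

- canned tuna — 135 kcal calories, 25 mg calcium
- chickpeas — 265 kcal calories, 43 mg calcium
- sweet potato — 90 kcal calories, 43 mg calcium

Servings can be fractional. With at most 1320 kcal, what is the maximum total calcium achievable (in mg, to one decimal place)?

Calcium per kcal: sweet potato 0.4778, canned tuna 0.1852, chickpeas 0.1623.
With no serving limits, spend the whole calories allowance on sweet potato: 1320 kcal / 90 kcal × 43 mg = 630.7 mg.

630.7 mg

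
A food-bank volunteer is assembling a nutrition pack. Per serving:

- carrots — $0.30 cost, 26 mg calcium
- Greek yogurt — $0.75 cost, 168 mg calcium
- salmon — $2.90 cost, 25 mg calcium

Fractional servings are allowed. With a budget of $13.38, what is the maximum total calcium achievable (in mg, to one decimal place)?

2997.1 mg

Calcium per dollar: Greek yogurt 224, carrots 86.67, salmon 8.621.
With no serving limits, spend the whole cost allowance on Greek yogurt: $13.38 / $0.75 × 168 mg = 2997.1 mg.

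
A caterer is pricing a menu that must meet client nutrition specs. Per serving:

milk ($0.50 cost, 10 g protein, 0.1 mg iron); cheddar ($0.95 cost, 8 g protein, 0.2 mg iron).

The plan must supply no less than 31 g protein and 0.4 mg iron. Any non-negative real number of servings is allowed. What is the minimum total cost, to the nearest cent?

$1.96

Minimising a linear cost over {protein ≥ 31, iron ≥ 0.4, servings ≥ 0} — the optimum is at a vertex, using one or two foods.
milk only: max(31/10, 0.4/0.1) = 4 servings → $2.00.
cheddar only: max(31/8, 0.4/0.2) = 3.875 servings → $3.68.
milk + cheddar with both tight: 2.5 servings and 0.75 servings → $1.96.
So the least-cost plan costs $1.96.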